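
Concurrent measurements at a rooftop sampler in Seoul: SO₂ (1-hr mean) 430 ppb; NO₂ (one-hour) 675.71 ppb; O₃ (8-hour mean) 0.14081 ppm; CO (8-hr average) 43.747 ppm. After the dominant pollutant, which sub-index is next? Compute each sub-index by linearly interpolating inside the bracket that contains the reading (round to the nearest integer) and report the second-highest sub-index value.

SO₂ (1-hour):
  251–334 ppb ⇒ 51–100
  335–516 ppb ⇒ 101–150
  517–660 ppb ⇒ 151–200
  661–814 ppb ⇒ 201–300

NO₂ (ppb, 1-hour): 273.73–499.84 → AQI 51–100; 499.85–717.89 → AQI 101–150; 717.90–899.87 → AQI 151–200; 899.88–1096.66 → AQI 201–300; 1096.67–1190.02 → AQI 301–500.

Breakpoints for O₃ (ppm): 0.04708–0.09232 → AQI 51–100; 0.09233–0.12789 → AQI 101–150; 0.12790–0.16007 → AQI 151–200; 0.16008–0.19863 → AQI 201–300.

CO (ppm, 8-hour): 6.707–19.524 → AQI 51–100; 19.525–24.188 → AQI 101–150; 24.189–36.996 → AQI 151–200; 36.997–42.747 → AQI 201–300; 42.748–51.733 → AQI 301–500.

171

SO₂: row 335–516 (AQI 101–150). (150−101)·(430−335)/(516−335) + 101 = 49·95/181 + 101 ≈ 126.72 → 127.
NO₂: 675.71 lies in 499.85–717.89, so I_lo=101, I_hi=150, C_lo=499.85, C_hi=717.89.
(150−101)/(717.89−499.85) × (675.71−499.85) + 101 = 49/218.04 × 175.86 + 101 ≈ 140.52 → 141.
O₃: 0.14081 lies in 0.12790–0.16007, so I_lo=151, I_hi=200, C_lo=0.12790, C_hi=0.16007.
(200−151)/(0.16007−0.12790) × (0.14081−0.12790) + 151 = 49/0.03217 × 0.01291 + 151 ≈ 170.66 → 171.
CO: 43.747 ∈ [42.748, 51.733] ↔ index [301, 500].
301 + (43.747−42.748)·(500−301)/(51.733−42.748) = 301 + 0.999·199/8.985 ≈ 323.13, so AQI = 323.
Sub-indices: SO₂→127, NO₂→141, O₃→171, CO→323. Ranked high→low: 323, 171, 141, 127. Second-highest sub-index = 171.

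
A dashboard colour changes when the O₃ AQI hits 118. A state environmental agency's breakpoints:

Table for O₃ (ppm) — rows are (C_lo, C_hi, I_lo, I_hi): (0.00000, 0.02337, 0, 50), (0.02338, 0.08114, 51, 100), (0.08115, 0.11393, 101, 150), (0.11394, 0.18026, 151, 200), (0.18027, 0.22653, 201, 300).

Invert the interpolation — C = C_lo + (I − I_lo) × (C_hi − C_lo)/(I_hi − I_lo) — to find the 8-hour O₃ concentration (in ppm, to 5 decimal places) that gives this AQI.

AQI 118 lies in the 101–150 band, which corresponds to 0.08115–0.11393 ppm.
C = 0.08115 + (118−101)×(0.11393−0.08115)/(150−101) = 0.08115 + 17×0.03278/49 ≈ 0.0925227 ppm → 0.09252 ppm to 5 dp.

0.09252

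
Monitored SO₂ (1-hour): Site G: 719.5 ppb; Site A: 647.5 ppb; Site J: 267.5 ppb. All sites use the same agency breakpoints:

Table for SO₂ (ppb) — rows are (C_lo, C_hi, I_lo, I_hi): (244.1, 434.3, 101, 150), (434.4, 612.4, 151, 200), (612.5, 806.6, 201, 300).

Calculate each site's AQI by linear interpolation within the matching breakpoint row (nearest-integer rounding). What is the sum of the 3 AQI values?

582

Site G 719.5: bracket 612.5–806.6 → index 201–300; slope 99/194.1, offset 107.0.
AQI = 201 + 99/194.1·107.0 ≈ 255.57 ⇒ 256.
Site A: row 612.5–806.6 (AQI 201–300). (300−201)·(647.5−612.5)/(806.6−612.5) + 201 = 99·35.0/194.1 + 201 ≈ 218.85 → 219.
Site J: 267.5 ∈ [244.1, 434.3] ↔ index [101, 150].
101 + (267.5−244.1)·(150−101)/(434.3−244.1) = 101 + 23.4·49/190.2 ≈ 107.03, so AQI = 107.
AQIs: Site G=256, Site A=219, Site J=107. Sum = 256 + 219 + 107 = 582.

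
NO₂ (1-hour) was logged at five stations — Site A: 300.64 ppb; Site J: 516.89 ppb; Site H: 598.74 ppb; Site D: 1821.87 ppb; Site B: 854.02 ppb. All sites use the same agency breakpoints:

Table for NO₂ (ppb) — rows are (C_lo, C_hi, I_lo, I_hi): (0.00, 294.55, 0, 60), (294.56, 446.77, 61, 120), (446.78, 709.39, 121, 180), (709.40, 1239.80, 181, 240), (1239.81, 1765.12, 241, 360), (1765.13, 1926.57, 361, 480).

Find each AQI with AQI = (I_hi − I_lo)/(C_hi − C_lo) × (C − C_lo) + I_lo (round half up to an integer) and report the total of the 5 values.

955

Site A: 300.64 lies in 294.56–446.77, so I_lo=61, I_hi=120, C_lo=294.56, C_hi=446.77.
(120−61)/(446.77−294.56) × (300.64−294.56) + 61 = 59/152.21 × 6.08 + 61 ≈ 63.36 → 63.
Site J: 516.89 ∈ [446.78, 709.39] ↔ index [121, 180].
121 + (516.89−446.78)·(180−121)/(709.39−446.78) = 121 + 70.11·59/262.61 ≈ 136.75, so AQI = 137.
Site H 598.74: bracket 446.78–709.39 → index 121–180; slope 59/262.61, offset 151.96.
AQI = 121 + 59/262.61·151.96 ≈ 155.14 ⇒ 155.
Site D: 1821.87 ∈ [1765.13, 1926.57] ↔ index [361, 480].
361 + (1821.87−1765.13)·(480−361)/(1926.57−1765.13) = 361 + 56.74·119/161.44 ≈ 402.82, so AQI = 403.
Site B: 854.02 lies in 709.40–1239.80, so I_lo=181, I_hi=240, C_lo=709.40, C_hi=1239.80.
(240−181)/(1239.80−709.40) × (854.02−709.40) + 181 = 59/530.40 × 144.62 + 181 ≈ 197.09 → 197.
AQIs: Site A=63, Site J=137, Site H=155, Site D=403, Site B=197. Sum = 63 + 137 + 155 + 403 + 197 = 955.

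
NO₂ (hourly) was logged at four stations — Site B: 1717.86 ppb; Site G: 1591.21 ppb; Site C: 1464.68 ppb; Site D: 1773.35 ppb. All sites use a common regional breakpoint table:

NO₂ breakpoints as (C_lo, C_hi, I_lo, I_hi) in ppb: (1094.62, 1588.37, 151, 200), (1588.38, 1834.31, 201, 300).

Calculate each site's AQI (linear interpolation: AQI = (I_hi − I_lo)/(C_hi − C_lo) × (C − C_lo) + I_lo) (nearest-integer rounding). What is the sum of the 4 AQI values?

Site B: 1717.86 lies in 1588.38–1834.31, so I_lo=201, I_hi=300, C_lo=1588.38, C_hi=1834.31.
(300−201)/(1834.31−1588.38) × (1717.86−1588.38) + 201 = 99/245.93 × 129.48 + 201 ≈ 253.12 → 253.
Site G 1591.21: bracket 1588.38–1834.31 → index 201–300; slope 99/245.93, offset 2.83.
AQI = 201 + 99/245.93·2.83 ≈ 202.14 ⇒ 202.
Site C 1464.68: bracket 1094.62–1588.37 → index 151–200; slope 49/493.75, offset 370.06.
AQI = 151 + 49/493.75·370.06 ≈ 187.72 ⇒ 188.
Site D: 1773.35 ∈ [1588.38, 1834.31] ↔ index [201, 300].
201 + (1773.35−1588.38)·(300−201)/(1834.31−1588.38) = 201 + 184.97·99/245.93 ≈ 275.46, so AQI = 275.
AQIs: Site B=253, Site G=202, Site C=188, Site D=275. Sum = 253 + 202 + 188 + 275 = 918.

918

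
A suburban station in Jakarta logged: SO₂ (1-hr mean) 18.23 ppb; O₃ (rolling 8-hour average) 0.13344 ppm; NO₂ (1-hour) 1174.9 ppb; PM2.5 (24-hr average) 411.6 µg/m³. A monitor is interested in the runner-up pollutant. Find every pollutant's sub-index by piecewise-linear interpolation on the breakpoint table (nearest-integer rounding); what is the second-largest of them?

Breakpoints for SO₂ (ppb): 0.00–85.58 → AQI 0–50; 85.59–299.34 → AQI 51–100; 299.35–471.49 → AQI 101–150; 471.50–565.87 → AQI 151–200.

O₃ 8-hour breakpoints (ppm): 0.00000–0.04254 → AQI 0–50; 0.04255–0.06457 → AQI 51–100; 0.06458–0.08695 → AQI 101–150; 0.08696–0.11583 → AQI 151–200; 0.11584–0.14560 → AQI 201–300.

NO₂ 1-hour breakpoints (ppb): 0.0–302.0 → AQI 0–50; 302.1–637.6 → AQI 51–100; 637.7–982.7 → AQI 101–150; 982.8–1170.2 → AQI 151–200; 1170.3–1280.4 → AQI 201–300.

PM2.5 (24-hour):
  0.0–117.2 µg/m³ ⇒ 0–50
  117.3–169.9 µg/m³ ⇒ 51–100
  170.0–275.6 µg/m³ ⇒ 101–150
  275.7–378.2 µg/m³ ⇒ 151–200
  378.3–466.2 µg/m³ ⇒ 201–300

239

SO₂: 18.23 ∈ [0.00, 85.58] ↔ index [0, 50].
0 + (18.23−0.00)·(50−0)/(85.58−0.00) = 0 + 18.23·50/85.58 ≈ 10.65, so AQI = 11.
O₃ 0.13344: bracket 0.11584–0.14560 → index 201–300; slope 99/0.02976, offset 0.01760.
AQI = 201 + 99/0.02976·0.01760 ≈ 259.55 ⇒ 260.
NO₂: 1174.9 lies in 1170.3–1280.4, so I_lo=201, I_hi=300, C_lo=1170.3, C_hi=1280.4.
(300−201)/(1280.4−1170.3) × (1174.9−1170.3) + 201 = 99/110.1 × 4.6 + 201 ≈ 205.14 → 205.
PM2.5: 411.6 lies in 378.3–466.2, so I_lo=201, I_hi=300, C_lo=378.3, C_hi=466.2.
(300−201)/(466.2−378.3) × (411.6−378.3) + 201 = 99/87.9 × 33.3 + 201 ≈ 238.51 → 239.
Sub-indices: SO₂→11, O₃→260, NO₂→205, PM2.5→239. Ranked high→low: 260, 239, 205, 11. Second-highest sub-index = 239.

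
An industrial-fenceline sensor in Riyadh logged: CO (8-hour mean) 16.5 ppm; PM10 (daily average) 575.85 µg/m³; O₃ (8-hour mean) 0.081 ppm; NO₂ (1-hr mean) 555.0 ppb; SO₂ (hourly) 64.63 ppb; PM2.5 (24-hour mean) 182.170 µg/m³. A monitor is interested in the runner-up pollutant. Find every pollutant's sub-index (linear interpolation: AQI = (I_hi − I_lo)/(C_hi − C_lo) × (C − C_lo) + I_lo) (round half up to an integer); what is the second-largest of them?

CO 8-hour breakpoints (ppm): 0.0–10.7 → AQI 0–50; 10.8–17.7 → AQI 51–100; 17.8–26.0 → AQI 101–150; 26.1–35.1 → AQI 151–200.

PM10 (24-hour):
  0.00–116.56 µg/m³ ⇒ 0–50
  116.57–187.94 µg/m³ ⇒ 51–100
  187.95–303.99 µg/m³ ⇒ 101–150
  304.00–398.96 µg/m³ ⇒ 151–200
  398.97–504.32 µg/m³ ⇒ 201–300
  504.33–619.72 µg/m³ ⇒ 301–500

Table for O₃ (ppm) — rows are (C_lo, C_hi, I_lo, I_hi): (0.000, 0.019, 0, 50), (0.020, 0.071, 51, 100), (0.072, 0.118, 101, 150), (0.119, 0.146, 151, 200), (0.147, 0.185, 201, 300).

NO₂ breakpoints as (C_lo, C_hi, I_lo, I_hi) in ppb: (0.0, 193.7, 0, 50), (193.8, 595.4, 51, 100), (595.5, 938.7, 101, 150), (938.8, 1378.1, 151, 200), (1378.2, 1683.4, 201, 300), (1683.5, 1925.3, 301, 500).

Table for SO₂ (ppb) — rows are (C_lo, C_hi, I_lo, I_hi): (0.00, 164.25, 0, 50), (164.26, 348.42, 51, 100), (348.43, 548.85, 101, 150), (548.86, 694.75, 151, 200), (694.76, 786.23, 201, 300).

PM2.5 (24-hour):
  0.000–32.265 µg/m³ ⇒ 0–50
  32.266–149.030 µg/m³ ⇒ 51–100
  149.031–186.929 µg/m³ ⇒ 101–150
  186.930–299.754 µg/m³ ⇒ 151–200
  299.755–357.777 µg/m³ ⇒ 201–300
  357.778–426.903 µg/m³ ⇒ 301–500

144

CO: row 10.8–17.7 (AQI 51–100). (100−51)·(16.5−10.8)/(17.7−10.8) + 51 = 49·5.7/6.9 + 51 ≈ 91.48 → 91.
PM10 575.85: bracket 504.33–619.72 → index 301–500; slope 199/115.39, offset 71.52.
AQI = 301 + 199/115.39·71.52 ≈ 424.34 ⇒ 424.
O₃: row 0.072–0.118 (AQI 101–150). (150−101)·(0.081−0.072)/(0.118−0.072) + 101 = 49·0.009/0.046 + 101 ≈ 110.59 → 111.
NO₂: 555.0 ∈ [193.8, 595.4] ↔ index [51, 100].
51 + (555.0−193.8)·(100−51)/(595.4−193.8) = 51 + 361.2·49/401.6 ≈ 95.07, so AQI = 95.
SO₂: 64.63 lies in 0.00–164.25, so I_lo=0, I_hi=50, C_lo=0.00, C_hi=164.25.
(50−0)/(164.25−0.00) × (64.63−0.00) + 0 = 50/164.25 × 64.63 + 0 ≈ 19.67 → 20.
PM2.5: row 149.031–186.929 (AQI 101–150). (150−101)·(182.170−149.031)/(186.929−149.031) + 101 = 49·33.139/37.898 + 101 ≈ 143.85 → 144.
Sub-indices: CO→91, PM10→424, O₃→111, NO₂→95, SO₂→20, PM2.5→144. Ranked high→low: 424, 144, 111, 95, 91, 20. Second-highest sub-index = 144.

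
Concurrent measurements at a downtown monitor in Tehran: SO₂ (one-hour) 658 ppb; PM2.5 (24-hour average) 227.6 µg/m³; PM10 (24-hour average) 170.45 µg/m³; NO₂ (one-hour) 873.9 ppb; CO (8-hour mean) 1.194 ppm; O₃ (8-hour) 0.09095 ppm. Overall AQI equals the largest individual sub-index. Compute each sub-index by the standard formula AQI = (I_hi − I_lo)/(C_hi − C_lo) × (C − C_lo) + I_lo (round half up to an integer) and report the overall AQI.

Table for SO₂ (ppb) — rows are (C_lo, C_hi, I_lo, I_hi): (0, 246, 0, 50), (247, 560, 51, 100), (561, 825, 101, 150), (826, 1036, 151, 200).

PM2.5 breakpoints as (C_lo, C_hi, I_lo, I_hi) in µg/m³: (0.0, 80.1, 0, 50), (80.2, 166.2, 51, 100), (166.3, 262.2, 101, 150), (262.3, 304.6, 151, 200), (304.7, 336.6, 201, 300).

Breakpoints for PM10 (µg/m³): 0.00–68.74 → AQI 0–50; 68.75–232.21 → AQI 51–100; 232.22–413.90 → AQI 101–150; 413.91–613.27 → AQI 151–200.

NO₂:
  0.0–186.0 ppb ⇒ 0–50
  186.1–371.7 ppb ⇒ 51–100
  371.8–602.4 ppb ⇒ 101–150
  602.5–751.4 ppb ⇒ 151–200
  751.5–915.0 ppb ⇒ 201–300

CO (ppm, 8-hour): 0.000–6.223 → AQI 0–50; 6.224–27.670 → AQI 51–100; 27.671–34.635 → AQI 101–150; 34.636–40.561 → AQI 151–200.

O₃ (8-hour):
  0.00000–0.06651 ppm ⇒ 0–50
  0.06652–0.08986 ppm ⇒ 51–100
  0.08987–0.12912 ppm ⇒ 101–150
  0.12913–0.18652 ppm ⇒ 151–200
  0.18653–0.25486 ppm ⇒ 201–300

275

SO₂ 658: bracket 561–825 → index 101–150; slope 49/264, offset 97.
AQI = 101 + 49/264·97 ≈ 119.00 ⇒ 119.
PM2.5: 227.6 lies in 166.3–262.2, so I_lo=101, I_hi=150, C_lo=166.3, C_hi=262.2.
(150−101)/(262.2−166.3) × (227.6−166.3) + 101 = 49/95.9 × 61.3 + 101 ≈ 132.32 → 132.
PM10: row 68.75–232.21 (AQI 51–100). (100−51)·(170.45−68.75)/(232.21−68.75) + 51 = 49·101.70/163.46 + 51 ≈ 81.49 → 81.
NO₂: 873.9 lies in 751.5–915.0, so I_lo=201, I_hi=300, C_lo=751.5, C_hi=915.0.
(300−201)/(915.0−751.5) × (873.9−751.5) + 201 = 99/163.5 × 122.4 + 201 ≈ 275.11 → 275.
CO: row 0.000–6.223 (AQI 0–50). (50−0)·(1.194−0.000)/(6.223−0.000) + 0 = 50·1.194/6.223 + 0 ≈ 9.59 → 10.
O₃ 0.09095: bracket 0.08987–0.12912 → index 101–150; slope 49/0.03925, offset 0.00108.
AQI = 101 + 49/0.03925·0.00108 ≈ 102.35 ⇒ 102.
Sub-indices: SO₂→119, PM2.5→132, PM10→81, NO₂→275, CO→10, O₃→102. Overall AQI = max = 275; dominant pollutant is NO₂.
AQI 275: Very Unhealthy.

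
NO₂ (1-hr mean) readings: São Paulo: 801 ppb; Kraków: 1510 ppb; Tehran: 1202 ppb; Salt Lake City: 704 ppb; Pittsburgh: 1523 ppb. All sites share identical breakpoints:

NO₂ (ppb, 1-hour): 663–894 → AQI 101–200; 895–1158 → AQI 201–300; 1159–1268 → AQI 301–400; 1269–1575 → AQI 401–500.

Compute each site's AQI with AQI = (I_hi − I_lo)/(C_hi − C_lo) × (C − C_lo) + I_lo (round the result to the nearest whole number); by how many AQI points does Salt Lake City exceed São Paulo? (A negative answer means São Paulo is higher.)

-41

São Paulo: 801 lies in 663–894, so I_lo=101, I_hi=200, C_lo=663, C_hi=894.
(200−101)/(894−663) × (801−663) + 101 = 99/231 × 138 + 101 ≈ 160.14 → 160.
Kraków: 1510 ∈ [1269, 1575] ↔ index [401, 500].
401 + (1510−1269)·(500−401)/(1575−1269) = 401 + 241·99/306 ≈ 478.97, so AQI = 479.
Tehran: row 1159–1268 (AQI 301–400). (400−301)·(1202−1159)/(1268−1159) + 301 = 99·43/109 + 301 ≈ 340.06 → 340.
Salt Lake City: 704 lies in 663–894, so I_lo=101, I_hi=200, C_lo=663, C_hi=894.
(200−101)/(894−663) × (704−663) + 101 = 99/231 × 41 + 101 ≈ 118.57 → 119.
Pittsburgh 1523: bracket 1269–1575 → index 401–500; slope 99/306, offset 254.
AQI = 401 + 99/306·254 ≈ 483.18 ⇒ 483.
AQIs: São Paulo=160, Kraków=479, Tehran=340, Salt Lake City=119, Pittsburgh=483. Salt Lake City (119) − São Paulo (160) = -41.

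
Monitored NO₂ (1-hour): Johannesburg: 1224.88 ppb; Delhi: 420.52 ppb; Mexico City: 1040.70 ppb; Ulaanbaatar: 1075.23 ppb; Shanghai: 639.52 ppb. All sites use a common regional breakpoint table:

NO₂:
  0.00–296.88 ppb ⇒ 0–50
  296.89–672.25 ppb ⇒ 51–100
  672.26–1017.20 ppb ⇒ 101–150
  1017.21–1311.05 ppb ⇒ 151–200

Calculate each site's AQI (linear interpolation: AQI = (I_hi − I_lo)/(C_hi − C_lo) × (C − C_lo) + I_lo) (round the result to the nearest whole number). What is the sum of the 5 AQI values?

Johannesburg: 1224.88 lies in 1017.21–1311.05, so I_lo=151, I_hi=200, C_lo=1017.21, C_hi=1311.05.
(200−151)/(1311.05−1017.21) × (1224.88−1017.21) + 151 = 49/293.84 × 207.67 + 151 ≈ 185.63 → 186.
Delhi: 420.52 lies in 296.89–672.25, so I_lo=51, I_hi=100, C_lo=296.89, C_hi=672.25.
(100−51)/(672.25−296.89) × (420.52−296.89) + 51 = 49/375.36 × 123.63 + 51 ≈ 67.14 → 67.
Mexico City: row 1017.21–1311.05 (AQI 151–200). (200−151)·(1040.70−1017.21)/(1311.05−1017.21) + 151 = 49·23.49/293.84 + 151 ≈ 154.92 → 155.
Ulaanbaatar: row 1017.21–1311.05 (AQI 151–200). (200−151)·(1075.23−1017.21)/(1311.05−1017.21) + 151 = 49·58.02/293.84 + 151 ≈ 160.68 → 161.
Shanghai: row 296.89–672.25 (AQI 51–100). (100−51)·(639.52−296.89)/(672.25−296.89) + 51 = 49·342.63/375.36 + 51 ≈ 95.73 → 96.
AQIs: Johannesburg=186, Delhi=67, Mexico City=155, Ulaanbaatar=161, Shanghai=96. Sum = 186 + 67 + 155 + 161 + 96 = 665.

665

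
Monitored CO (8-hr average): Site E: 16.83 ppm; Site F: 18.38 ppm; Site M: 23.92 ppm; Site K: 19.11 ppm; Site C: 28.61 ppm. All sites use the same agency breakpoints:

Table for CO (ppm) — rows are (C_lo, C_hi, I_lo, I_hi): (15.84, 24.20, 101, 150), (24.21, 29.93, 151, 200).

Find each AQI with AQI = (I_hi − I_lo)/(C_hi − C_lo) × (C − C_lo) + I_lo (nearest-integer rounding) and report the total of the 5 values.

680

Site E: 16.83 ∈ [15.84, 24.20] ↔ index [101, 150].
101 + (16.83−15.84)·(150−101)/(24.20−15.84) = 101 + 0.99·49/8.36 ≈ 106.80, so AQI = 107.
Site F: 18.38 lies in 15.84–24.20, so I_lo=101, I_hi=150, C_lo=15.84, C_hi=24.20.
(150−101)/(24.20−15.84) × (18.38−15.84) + 101 = 49/8.36 × 2.54 + 101 ≈ 115.89 → 116.
Site M 23.92: bracket 15.84–24.20 → index 101–150; slope 49/8.36, offset 8.08.
AQI = 101 + 49/8.36·8.08 ≈ 148.36 ⇒ 148.
Site K: row 15.84–24.20 (AQI 101–150). (150−101)·(19.11−15.84)/(24.20−15.84) + 101 = 49·3.27/8.36 + 101 ≈ 120.17 → 120.
Site C: 28.61 ∈ [24.21, 29.93] ↔ index [151, 200].
151 + (28.61−24.21)·(200−151)/(29.93−24.21) = 151 + 4.40·49/5.72 ≈ 188.69, so AQI = 189.
AQIs: Site E=107, Site F=116, Site M=148, Site K=120, Site C=189. Sum = 107 + 116 + 148 + 120 + 189 = 680.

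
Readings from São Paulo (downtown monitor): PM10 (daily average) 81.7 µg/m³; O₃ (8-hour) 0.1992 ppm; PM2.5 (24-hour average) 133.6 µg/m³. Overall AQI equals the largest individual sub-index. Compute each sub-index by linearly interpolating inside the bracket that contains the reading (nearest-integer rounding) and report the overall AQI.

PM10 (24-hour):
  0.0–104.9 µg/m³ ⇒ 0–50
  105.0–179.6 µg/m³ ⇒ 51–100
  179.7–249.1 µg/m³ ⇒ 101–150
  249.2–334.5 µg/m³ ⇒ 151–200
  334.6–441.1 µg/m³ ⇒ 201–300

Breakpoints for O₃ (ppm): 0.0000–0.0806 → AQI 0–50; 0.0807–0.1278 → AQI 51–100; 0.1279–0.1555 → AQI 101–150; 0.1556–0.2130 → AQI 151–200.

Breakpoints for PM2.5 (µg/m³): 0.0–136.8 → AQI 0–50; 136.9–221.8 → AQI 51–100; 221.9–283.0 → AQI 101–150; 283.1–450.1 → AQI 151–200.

188

PM10 81.7: bracket 0.0–104.9 → index 0–50; slope 50/104.9, offset 81.7.
AQI = 0 + 50/104.9·81.7 ≈ 38.94 ⇒ 39.
O₃: 0.1992 lies in 0.1556–0.2130, so I_lo=151, I_hi=200, C_lo=0.1556, C_hi=0.2130.
(200−151)/(0.2130−0.1556) × (0.1992−0.1556) + 151 = 49/0.0574 × 0.0436 + 151 ≈ 188.22 → 188.
PM2.5: 133.6 ∈ [0.0, 136.8] ↔ index [0, 50].
0 + (133.6−0.0)·(50−0)/(136.8−0.0) = 0 + 133.6·50/136.8 ≈ 48.83, so AQI = 49.
Sub-indices: PM10→39, O₃→188, PM2.5→49. Overall AQI = max = 188; dominant pollutant is O₃.
AQI 188: Unhealthy.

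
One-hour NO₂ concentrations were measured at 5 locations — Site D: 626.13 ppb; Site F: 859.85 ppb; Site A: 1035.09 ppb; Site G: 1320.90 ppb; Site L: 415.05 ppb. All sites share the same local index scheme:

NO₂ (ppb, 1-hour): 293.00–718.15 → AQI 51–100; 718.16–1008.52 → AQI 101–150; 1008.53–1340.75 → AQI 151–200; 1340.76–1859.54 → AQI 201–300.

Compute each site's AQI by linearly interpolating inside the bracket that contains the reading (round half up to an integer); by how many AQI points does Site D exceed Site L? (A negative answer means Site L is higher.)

Site D: row 293.00–718.15 (AQI 51–100). (100−51)·(626.13−293.00)/(718.15−293.00) + 51 = 49·333.13/425.15 + 51 ≈ 89.39 → 89.
Site F: 859.85 ∈ [718.16, 1008.52] ↔ index [101, 150].
101 + (859.85−718.16)·(150−101)/(1008.52−718.16) = 101 + 141.69·49/290.36 ≈ 124.91, so AQI = 125.
Site A: 1035.09 lies in 1008.53–1340.75, so I_lo=151, I_hi=200, C_lo=1008.53, C_hi=1340.75.
(200−151)/(1340.75−1008.53) × (1035.09−1008.53) + 151 = 49/332.22 × 26.56 + 151 ≈ 154.92 → 155.
Site G: row 1008.53–1340.75 (AQI 151–200). (200−151)·(1320.90−1008.53)/(1340.75−1008.53) + 151 = 49·312.37/332.22 + 151 ≈ 197.07 → 197.
Site L: 415.05 ∈ [293.00, 718.15] ↔ index [51, 100].
51 + (415.05−293.00)·(100−51)/(718.15−293.00) = 51 + 122.05·49/425.15 ≈ 65.07, so AQI = 65.
AQIs: Site D=89, Site F=125, Site A=155, Site G=197, Site L=65. Site D (89) − Site L (65) = 24.

24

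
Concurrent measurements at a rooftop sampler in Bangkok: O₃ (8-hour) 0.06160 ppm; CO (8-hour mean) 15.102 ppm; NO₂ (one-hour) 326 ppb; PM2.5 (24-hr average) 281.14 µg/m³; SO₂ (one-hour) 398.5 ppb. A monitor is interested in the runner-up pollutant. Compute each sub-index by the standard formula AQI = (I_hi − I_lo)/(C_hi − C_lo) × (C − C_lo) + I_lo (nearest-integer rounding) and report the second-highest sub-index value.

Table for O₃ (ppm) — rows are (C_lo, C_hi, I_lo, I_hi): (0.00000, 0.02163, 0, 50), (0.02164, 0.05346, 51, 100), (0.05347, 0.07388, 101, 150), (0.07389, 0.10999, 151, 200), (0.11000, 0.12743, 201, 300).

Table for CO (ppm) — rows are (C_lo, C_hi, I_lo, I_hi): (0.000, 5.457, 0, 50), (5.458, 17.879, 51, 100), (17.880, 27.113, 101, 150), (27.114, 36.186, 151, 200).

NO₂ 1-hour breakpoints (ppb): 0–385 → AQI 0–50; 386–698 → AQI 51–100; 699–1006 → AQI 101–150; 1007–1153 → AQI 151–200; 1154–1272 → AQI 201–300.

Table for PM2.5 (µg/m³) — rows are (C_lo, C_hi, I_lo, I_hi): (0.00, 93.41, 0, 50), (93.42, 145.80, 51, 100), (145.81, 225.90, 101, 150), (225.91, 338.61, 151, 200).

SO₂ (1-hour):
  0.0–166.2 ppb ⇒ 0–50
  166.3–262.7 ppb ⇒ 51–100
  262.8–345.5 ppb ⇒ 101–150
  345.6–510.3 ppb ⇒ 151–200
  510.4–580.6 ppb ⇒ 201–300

O₃ 0.06160: bracket 0.05347–0.07388 → index 101–150; slope 49/0.02041, offset 0.00813.
AQI = 101 + 49/0.02041·0.00813 ≈ 120.52 ⇒ 121.
CO: 15.102 lies in 5.458–17.879, so I_lo=51, I_hi=100, C_lo=5.458, C_hi=17.879.
(100−51)/(17.879−5.458) × (15.102−5.458) + 51 = 49/12.421 × 9.644 + 51 ≈ 89.04 → 89.
NO₂: row 0–385 (AQI 0–50). (50−0)·(326−0)/(385−0) + 0 = 50·326/385 + 0 ≈ 42.34 → 42.
PM2.5: row 225.91–338.61 (AQI 151–200). (200−151)·(281.14−225.91)/(338.61−225.91) + 151 = 49·55.23/112.70 + 151 ≈ 175.01 → 175.
SO₂: 398.5 ∈ [345.6, 510.3] ↔ index [151, 200].
151 + (398.5−345.6)·(200−151)/(510.3−345.6) = 151 + 52.9·49/164.7 ≈ 166.74, so AQI = 167.
Sub-indices: O₃→121, CO→89, NO₂→42, PM2.5→175, SO₂→167. Ranked high→low: 175, 167, 121, 89, 42. Second-highest sub-index = 167.

167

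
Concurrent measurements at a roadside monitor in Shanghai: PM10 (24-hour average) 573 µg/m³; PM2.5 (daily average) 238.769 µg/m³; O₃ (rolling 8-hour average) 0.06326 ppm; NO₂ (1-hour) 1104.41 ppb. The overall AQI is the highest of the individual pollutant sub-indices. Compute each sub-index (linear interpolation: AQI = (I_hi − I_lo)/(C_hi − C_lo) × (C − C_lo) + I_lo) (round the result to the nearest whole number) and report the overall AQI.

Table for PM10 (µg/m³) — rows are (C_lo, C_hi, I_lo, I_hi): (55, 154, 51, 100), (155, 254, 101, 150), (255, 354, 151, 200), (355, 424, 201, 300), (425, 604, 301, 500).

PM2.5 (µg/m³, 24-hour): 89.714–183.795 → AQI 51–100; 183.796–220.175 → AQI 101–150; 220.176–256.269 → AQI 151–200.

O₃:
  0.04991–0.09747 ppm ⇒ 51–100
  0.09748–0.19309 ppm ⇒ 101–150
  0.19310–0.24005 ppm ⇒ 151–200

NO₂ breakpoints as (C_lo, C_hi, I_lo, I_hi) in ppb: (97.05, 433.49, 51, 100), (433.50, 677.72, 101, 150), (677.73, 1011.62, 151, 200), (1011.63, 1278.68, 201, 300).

PM10: 573 lies in 425–604, so I_lo=301, I_hi=500, C_lo=425, C_hi=604.
(500−301)/(604−425) × (573−425) + 301 = 199/179 × 148 + 301 ≈ 465.54 → 466.
PM2.5: row 220.176–256.269 (AQI 151–200). (200−151)·(238.769−220.176)/(256.269−220.176) + 151 = 49·18.593/36.093 + 151 ≈ 176.24 → 176.
O₃: row 0.04991–0.09747 (AQI 51–100). (100−51)·(0.06326−0.04991)/(0.09747−0.04991) + 51 = 49·0.01335/0.04756 + 51 ≈ 64.75 → 65.
NO₂: row 1011.63–1278.68 (AQI 201–300). (300−201)·(1104.41−1011.63)/(1278.68−1011.63) + 201 = 99·92.78/267.05 + 201 ≈ 235.40 → 235.
Sub-indices: PM10→466, PM2.5→176, O₃→65, NO₂→235. Overall AQI = max = 466; dominant pollutant is PM10.

466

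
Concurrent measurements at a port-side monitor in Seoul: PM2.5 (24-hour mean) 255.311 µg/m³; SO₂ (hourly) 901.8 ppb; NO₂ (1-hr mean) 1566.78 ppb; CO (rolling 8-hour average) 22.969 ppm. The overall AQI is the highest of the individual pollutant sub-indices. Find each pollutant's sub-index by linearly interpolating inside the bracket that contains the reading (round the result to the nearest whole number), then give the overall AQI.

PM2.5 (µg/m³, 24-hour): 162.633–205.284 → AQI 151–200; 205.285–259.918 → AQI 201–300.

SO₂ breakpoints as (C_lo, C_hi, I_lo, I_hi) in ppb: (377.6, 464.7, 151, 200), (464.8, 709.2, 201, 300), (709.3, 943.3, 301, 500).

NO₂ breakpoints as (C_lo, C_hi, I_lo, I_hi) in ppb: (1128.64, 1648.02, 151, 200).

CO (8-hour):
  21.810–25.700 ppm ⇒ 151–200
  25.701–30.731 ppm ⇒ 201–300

465

PM2.5: 255.311 ∈ [205.285, 259.918] ↔ index [201, 300].
201 + (255.311−205.285)·(300−201)/(259.918−205.285) = 201 + 50.026·99/54.633 ≈ 291.65, so AQI = 292.
SO₂: 901.8 lies in 709.3–943.3, so I_lo=301, I_hi=500, C_lo=709.3, C_hi=943.3.
(500−301)/(943.3−709.3) × (901.8−709.3) + 301 = 199/234.0 × 192.5 + 301 ≈ 464.71 → 465.
NO₂: 1566.78 lies in 1128.64–1648.02, so I_lo=151, I_hi=200, C_lo=1128.64, C_hi=1648.02.
(200−151)/(1648.02−1128.64) × (1566.78−1128.64) + 151 = 49/519.38 × 438.14 + 151 ≈ 192.34 → 192.
CO: 22.969 ∈ [21.810, 25.700] ↔ index [151, 200].
151 + (22.969−21.810)·(200−151)/(25.700−21.810) = 151 + 1.159·49/3.890 ≈ 165.60, so AQI = 166.
Sub-indices: PM2.5→292, SO₂→465, NO₂→192, CO→166. Overall AQI = max = 465; dominant pollutant is SO₂.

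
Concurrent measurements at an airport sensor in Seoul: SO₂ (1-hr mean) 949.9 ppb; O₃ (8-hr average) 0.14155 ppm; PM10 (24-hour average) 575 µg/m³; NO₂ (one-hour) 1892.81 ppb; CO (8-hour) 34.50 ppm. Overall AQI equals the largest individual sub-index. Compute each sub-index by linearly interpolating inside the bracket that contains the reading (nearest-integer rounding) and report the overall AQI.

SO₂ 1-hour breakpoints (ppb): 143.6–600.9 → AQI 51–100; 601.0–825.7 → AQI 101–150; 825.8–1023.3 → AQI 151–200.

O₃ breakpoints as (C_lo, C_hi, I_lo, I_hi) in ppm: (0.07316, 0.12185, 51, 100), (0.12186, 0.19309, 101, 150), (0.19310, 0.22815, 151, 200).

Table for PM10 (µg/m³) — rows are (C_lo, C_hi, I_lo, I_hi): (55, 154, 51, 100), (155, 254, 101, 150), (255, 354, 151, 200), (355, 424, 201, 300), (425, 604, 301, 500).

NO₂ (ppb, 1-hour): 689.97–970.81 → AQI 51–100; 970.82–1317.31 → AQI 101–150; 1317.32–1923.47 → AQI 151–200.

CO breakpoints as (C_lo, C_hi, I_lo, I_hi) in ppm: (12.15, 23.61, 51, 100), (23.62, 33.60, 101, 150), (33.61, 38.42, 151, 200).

468

SO₂: row 825.8–1023.3 (AQI 151–200). (200−151)·(949.9−825.8)/(1023.3−825.8) + 151 = 49·124.1/197.5 + 151 ≈ 181.79 → 182.
O₃ 0.14155: bracket 0.12186–0.19309 → index 101–150; slope 49/0.07123, offset 0.01969.
AQI = 101 + 49/0.07123·0.01969 ≈ 114.54 ⇒ 115.
PM10: row 425–604 (AQI 301–500). (500−301)·(575−425)/(604−425) + 301 = 199·150/179 + 301 ≈ 467.76 → 468.
NO₂: row 1317.32–1923.47 (AQI 151–200). (200−151)·(1892.81−1317.32)/(1923.47−1317.32) + 151 = 49·575.49/606.15 + 151 ≈ 197.52 → 198.
CO: 34.50 ∈ [33.61, 38.42] ↔ index [151, 200].
151 + (34.50−33.61)·(200−151)/(38.42−33.61) = 151 + 0.89·49/4.81 ≈ 160.07, so AQI = 160.
Sub-indices: SO₂→182, O₃→115, PM10→468, NO₂→198, CO→160. Overall AQI = max = 468; dominant pollutant is PM10.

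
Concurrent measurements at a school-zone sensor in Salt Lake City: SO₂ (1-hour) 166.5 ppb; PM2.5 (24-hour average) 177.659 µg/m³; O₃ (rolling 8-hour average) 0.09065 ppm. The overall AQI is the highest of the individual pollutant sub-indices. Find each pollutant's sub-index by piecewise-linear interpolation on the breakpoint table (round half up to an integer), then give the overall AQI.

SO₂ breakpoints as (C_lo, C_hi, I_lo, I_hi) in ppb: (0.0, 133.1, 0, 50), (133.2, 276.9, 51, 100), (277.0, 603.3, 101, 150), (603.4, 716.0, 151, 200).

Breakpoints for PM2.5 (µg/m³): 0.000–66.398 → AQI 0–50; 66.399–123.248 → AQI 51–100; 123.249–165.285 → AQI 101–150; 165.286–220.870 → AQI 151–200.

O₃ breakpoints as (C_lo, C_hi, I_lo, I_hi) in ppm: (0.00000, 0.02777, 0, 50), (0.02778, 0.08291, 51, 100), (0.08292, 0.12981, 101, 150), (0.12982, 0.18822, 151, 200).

162

SO₂ 166.5: bracket 133.2–276.9 → index 51–100; slope 49/143.7, offset 33.3.
AQI = 51 + 49/143.7·33.3 ≈ 62.35 ⇒ 62.
PM2.5: 177.659 ∈ [165.286, 220.870] ↔ index [151, 200].
151 + (177.659−165.286)·(200−151)/(220.870−165.286) = 151 + 12.373·49/55.584 ≈ 161.91, so AQI = 162.
O₃: 0.09065 lies in 0.08292–0.12981, so I_lo=101, I_hi=150, C_lo=0.08292, C_hi=0.12981.
(150−101)/(0.12981−0.08292) × (0.09065−0.08292) + 101 = 49/0.04689 × 0.00773 + 101 ≈ 109.08 → 109.
Sub-indices: SO₂→62, PM2.5→162, O₃→109. Overall AQI = max = 162; dominant pollutant is PM2.5.
AQI 162: Unhealthy.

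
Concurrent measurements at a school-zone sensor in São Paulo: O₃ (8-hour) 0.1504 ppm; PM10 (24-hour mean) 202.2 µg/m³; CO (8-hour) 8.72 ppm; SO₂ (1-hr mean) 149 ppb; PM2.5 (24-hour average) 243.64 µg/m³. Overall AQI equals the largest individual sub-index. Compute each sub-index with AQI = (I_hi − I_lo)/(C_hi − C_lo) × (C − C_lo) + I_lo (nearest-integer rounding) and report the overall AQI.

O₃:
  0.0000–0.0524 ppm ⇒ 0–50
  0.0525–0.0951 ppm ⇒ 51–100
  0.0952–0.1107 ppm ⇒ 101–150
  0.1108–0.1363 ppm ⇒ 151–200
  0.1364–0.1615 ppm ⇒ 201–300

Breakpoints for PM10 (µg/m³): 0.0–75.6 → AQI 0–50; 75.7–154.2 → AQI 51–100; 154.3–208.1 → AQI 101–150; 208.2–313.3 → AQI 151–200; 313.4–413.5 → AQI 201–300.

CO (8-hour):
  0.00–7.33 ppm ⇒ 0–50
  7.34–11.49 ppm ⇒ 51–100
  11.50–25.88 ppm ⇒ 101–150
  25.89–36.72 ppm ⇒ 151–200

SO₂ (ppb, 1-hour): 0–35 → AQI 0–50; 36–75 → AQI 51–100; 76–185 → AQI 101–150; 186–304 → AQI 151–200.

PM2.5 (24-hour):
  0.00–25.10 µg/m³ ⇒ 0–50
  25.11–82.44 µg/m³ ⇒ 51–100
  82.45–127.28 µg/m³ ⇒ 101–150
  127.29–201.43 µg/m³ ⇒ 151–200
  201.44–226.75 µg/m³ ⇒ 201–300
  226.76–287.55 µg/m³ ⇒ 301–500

O₃: row 0.1364–0.1615 (AQI 201–300). (300−201)·(0.1504−0.1364)/(0.1615−0.1364) + 201 = 99·0.0140/0.0251 + 201 ≈ 256.22 → 256.
PM10 202.2: bracket 154.3–208.1 → index 101–150; slope 49/53.8, offset 47.9.
AQI = 101 + 49/53.8·47.9 ≈ 144.63 ⇒ 145.
CO: row 7.34–11.49 (AQI 51–100). (100−51)·(8.72−7.34)/(11.49−7.34) + 51 = 49·1.38/4.15 + 51 ≈ 67.29 → 67.
SO₂ 149: bracket 76–185 → index 101–150; slope 49/109, offset 73.
AQI = 101 + 49/109·73 ≈ 133.82 ⇒ 134.
PM2.5: 243.64 lies in 226.76–287.55, so I_lo=301, I_hi=500, C_lo=226.76, C_hi=287.55.
(500−301)/(287.55−226.76) × (243.64−226.76) + 301 = 199/60.79 × 16.88 + 301 ≈ 356.26 → 356.
Sub-indices: O₃→256, PM10→145, CO→67, SO₂→134, PM2.5→356. Overall AQI = max = 356; dominant pollutant is PM2.5.

356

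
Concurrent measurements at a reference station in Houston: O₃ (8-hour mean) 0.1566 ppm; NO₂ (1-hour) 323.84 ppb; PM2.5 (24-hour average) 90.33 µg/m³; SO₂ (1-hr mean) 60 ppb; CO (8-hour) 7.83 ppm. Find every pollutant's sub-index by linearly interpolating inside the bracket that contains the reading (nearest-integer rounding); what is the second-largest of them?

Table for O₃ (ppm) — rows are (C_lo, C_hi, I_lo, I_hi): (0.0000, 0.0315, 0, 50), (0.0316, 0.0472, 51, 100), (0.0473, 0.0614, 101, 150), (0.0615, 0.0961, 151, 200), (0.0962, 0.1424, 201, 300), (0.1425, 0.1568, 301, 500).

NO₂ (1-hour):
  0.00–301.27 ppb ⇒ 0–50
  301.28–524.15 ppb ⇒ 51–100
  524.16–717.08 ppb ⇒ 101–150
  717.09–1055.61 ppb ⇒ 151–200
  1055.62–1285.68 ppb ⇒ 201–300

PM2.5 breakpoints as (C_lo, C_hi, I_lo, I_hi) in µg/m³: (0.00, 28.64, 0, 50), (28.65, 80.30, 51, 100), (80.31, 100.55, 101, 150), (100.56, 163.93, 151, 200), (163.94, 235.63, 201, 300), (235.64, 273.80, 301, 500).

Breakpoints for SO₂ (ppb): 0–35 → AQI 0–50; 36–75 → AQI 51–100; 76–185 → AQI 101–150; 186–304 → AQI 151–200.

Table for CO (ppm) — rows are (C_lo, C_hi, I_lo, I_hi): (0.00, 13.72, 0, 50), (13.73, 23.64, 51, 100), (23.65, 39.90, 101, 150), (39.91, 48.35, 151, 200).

O₃: 0.1566 lies in 0.1425–0.1568, so I_lo=301, I_hi=500, C_lo=0.1425, C_hi=0.1568.
(500−301)/(0.1568−0.1425) × (0.1566−0.1425) + 301 = 199/0.0143 × 0.0141 + 301 ≈ 497.22 → 497.
NO₂: 323.84 ∈ [301.28, 524.15] ↔ index [51, 100].
51 + (323.84−301.28)·(100−51)/(524.15−301.28) = 51 + 22.56·49/222.87 ≈ 55.96, so AQI = 56.
PM2.5: 90.33 lies in 80.31–100.55, so I_lo=101, I_hi=150, C_lo=80.31, C_hi=100.55.
(150−101)/(100.55−80.31) × (90.33−80.31) + 101 = 49/20.24 × 10.02 + 101 ≈ 125.26 → 125.
SO₂: 60 ∈ [36, 75] ↔ index [51, 100].
51 + (60−36)·(100−51)/(75−36) = 51 + 24·49/39 ≈ 81.15, so AQI = 81.
CO: row 0.00–13.72 (AQI 0–50). (50−0)·(7.83−0.00)/(13.72−0.00) + 0 = 50·7.83/13.72 + 0 ≈ 28.53 → 29.
Sub-indices: O₃→497, NO₂→56, PM2.5→125, SO₂→81, CO→29. Ranked high→low: 497, 125, 81, 56, 29. Second-highest sub-index = 125.

125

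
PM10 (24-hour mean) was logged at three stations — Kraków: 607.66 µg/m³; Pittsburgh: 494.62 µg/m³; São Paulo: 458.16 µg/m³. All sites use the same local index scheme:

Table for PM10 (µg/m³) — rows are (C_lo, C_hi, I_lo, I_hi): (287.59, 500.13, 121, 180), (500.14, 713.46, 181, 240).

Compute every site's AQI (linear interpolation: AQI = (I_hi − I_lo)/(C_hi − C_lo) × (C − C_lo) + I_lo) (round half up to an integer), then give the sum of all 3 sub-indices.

557

Kraków: 607.66 lies in 500.14–713.46, so I_lo=181, I_hi=240, C_lo=500.14, C_hi=713.46.
(240−181)/(713.46−500.14) × (607.66−500.14) + 181 = 59/213.32 × 107.52 + 181 ≈ 210.74 → 211.
Pittsburgh: 494.62 lies in 287.59–500.13, so I_lo=121, I_hi=180, C_lo=287.59, C_hi=500.13.
(180−121)/(500.13−287.59) × (494.62−287.59) + 121 = 59/212.54 × 207.03 + 121 ≈ 178.47 → 178.
São Paulo: 458.16 lies in 287.59–500.13, so I_lo=121, I_hi=180, C_lo=287.59, C_hi=500.13.
(180−121)/(500.13−287.59) × (458.16−287.59) + 121 = 59/212.54 × 170.57 + 121 ≈ 168.35 → 168.
AQIs: Kraków=211, Pittsburgh=178, São Paulo=168. Sum = 211 + 178 + 168 = 557.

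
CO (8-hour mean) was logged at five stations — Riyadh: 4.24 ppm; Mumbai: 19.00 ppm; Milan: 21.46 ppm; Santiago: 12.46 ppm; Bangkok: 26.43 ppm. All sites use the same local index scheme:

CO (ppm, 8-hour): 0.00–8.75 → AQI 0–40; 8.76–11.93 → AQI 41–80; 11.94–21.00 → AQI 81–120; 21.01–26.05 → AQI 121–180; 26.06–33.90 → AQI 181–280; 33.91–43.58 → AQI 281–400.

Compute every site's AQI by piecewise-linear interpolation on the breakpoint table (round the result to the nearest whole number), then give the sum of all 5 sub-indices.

525

Riyadh 4.24: bracket 0.00–8.75 → index 0–40; slope 40/8.75, offset 4.24.
AQI = 0 + 40/8.75·4.24 ≈ 19.38 ⇒ 19.
Mumbai 19.00: bracket 11.94–21.00 → index 81–120; slope 39/9.06, offset 7.06.
AQI = 81 + 39/9.06·7.06 ≈ 111.39 ⇒ 111.
Milan: 21.46 lies in 21.01–26.05, so I_lo=121, I_hi=180, C_lo=21.01, C_hi=26.05.
(180−121)/(26.05−21.01) × (21.46−21.01) + 121 = 59/5.04 × 0.45 + 121 ≈ 126.27 → 126.
Santiago: 12.46 ∈ [11.94, 21.00] ↔ index [81, 120].
81 + (12.46−11.94)·(120−81)/(21.00−11.94) = 81 + 0.52·39/9.06 ≈ 83.24, so AQI = 83.
Bangkok: 26.43 lies in 26.06–33.90, so I_lo=181, I_hi=280, C_lo=26.06, C_hi=33.90.
(280−181)/(33.90−26.06) × (26.43−26.06) + 181 = 99/7.84 × 0.37 + 181 ≈ 185.67 → 186.
AQIs: Riyadh=19, Mumbai=111, Milan=126, Santiago=83, Bangkok=186. Sum = 19 + 111 + 126 + 83 + 186 = 525.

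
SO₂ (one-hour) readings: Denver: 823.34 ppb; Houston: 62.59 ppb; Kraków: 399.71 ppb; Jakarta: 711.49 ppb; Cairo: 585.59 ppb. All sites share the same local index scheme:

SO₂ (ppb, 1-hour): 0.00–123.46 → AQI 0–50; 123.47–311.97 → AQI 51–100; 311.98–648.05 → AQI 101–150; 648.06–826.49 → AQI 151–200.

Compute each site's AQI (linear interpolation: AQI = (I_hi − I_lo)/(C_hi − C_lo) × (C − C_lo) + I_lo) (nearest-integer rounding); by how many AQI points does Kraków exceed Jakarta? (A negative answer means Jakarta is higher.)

Denver: 823.34 ∈ [648.06, 826.49] ↔ index [151, 200].
151 + (823.34−648.06)·(200−151)/(826.49−648.06) = 151 + 175.28·49/178.43 ≈ 199.13, so AQI = 199.
Houston: 62.59 lies in 0.00–123.46, so I_lo=0, I_hi=50, C_lo=0.00, C_hi=123.46.
(50−0)/(123.46−0.00) × (62.59−0.00) + 0 = 50/123.46 × 62.59 + 0 ≈ 25.35 → 25.
Kraków 399.71: bracket 311.98–648.05 → index 101–150; slope 49/336.07, offset 87.73.
AQI = 101 + 49/336.07·87.73 ≈ 113.79 ⇒ 114.
Jakarta: 711.49 ∈ [648.06, 826.49] ↔ index [151, 200].
151 + (711.49−648.06)·(200−151)/(826.49−648.06) = 151 + 63.43·49/178.43 ≈ 168.42, so AQI = 168.
Cairo: 585.59 ∈ [311.98, 648.05] ↔ index [101, 150].
101 + (585.59−311.98)·(150−101)/(648.05−311.98) = 101 + 273.61·49/336.07 ≈ 140.89, so AQI = 141.
AQIs: Denver=199, Houston=25, Kraków=114, Jakarta=168, Cairo=141. Kraków (114) − Jakarta (168) = -54.

-54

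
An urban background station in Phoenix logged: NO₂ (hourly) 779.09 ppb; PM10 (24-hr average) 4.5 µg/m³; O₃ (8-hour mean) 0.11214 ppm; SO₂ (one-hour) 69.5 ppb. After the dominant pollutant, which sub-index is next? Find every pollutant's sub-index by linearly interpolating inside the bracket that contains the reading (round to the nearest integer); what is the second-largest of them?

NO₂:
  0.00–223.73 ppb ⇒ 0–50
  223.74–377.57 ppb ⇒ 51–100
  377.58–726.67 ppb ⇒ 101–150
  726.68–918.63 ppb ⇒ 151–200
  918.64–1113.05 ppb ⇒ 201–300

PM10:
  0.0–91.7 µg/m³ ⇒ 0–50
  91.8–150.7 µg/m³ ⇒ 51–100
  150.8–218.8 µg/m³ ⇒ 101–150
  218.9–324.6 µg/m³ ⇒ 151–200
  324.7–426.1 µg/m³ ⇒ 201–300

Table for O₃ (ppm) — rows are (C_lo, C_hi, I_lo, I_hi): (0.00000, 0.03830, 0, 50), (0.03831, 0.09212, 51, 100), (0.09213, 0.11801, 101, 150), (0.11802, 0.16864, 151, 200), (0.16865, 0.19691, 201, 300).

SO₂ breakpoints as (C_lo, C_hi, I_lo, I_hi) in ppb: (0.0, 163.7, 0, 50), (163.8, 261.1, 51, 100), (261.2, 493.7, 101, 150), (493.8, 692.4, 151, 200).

NO₂: 779.09 lies in 726.68–918.63, so I_lo=151, I_hi=200, C_lo=726.68, C_hi=918.63.
(200−151)/(918.63−726.68) × (779.09−726.68) + 151 = 49/191.95 × 52.41 + 151 ≈ 164.38 → 164.
PM10: row 0.0–91.7 (AQI 0–50). (50−0)·(4.5−0.0)/(91.7−0.0) + 0 = 50·4.5/91.7 + 0 ≈ 2.45 → 2.
O₃: 0.11214 lies in 0.09213–0.11801, so I_lo=101, I_hi=150, C_lo=0.09213, C_hi=0.11801.
(150−101)/(0.11801−0.09213) × (0.11214−0.09213) + 101 = 49/0.02588 × 0.02001 + 101 ≈ 138.89 → 139.
SO₂: 69.5 ∈ [0.0, 163.7] ↔ index [0, 50].
0 + (69.5−0.0)·(50−0)/(163.7−0.0) = 0 + 69.5·50/163.7 ≈ 21.23, so AQI = 21.
Sub-indices: NO₂→164, PM10→2, O₃→139, SO₂→21. Ranked high→low: 164, 139, 21, 2. Second-highest sub-index = 139.

139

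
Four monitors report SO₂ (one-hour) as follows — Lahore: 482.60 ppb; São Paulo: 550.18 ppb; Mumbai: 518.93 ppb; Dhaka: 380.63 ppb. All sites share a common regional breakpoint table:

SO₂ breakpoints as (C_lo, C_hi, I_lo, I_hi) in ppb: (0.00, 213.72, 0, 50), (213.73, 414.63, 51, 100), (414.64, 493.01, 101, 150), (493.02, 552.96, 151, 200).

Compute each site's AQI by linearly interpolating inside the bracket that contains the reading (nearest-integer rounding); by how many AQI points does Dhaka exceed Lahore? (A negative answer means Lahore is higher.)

-51

Lahore: 482.60 lies in 414.64–493.01, so I_lo=101, I_hi=150, C_lo=414.64, C_hi=493.01.
(150−101)/(493.01−414.64) × (482.60−414.64) + 101 = 49/78.37 × 67.96 + 101 ≈ 143.49 → 143.
São Paulo 550.18: bracket 493.02–552.96 → index 151–200; slope 49/59.94, offset 57.16.
AQI = 151 + 49/59.94·57.16 ≈ 197.73 ⇒ 198.
Mumbai: 518.93 ∈ [493.02, 552.96] ↔ index [151, 200].
151 + (518.93−493.02)·(200−151)/(552.96−493.02) = 151 + 25.91·49/59.94 ≈ 172.18, so AQI = 172.
Dhaka: 380.63 lies in 213.73–414.63, so I_lo=51, I_hi=100, C_lo=213.73, C_hi=414.63.
(100−51)/(414.63−213.73) × (380.63−213.73) + 51 = 49/200.90 × 166.90 + 51 ≈ 91.71 → 92.
AQIs: Lahore=143, São Paulo=198, Mumbai=172, Dhaka=92. Dhaka (92) − Lahore (143) = -51.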